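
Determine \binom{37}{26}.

854992152

C(37,26) = C(37,11) by symmetry.
C(37,11) = (37·36·35·34·33·32·31·30·29·28·27) / 11! = 34128550732953600 / 39916800 = 854992152.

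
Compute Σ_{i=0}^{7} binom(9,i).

502

1 + 9 + 36 + 84 + 126 + 126 + 84 + 36 = 502.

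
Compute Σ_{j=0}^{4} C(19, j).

1 + 19 + 171 + 969 + 3876 = 5036.

5036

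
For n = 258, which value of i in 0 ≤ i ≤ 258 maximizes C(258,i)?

129

C(258,i) is maximized at i = 258/2 = 129.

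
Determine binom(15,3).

C(15,3) = (15·14·13) / 3! = 2730 / 6 = 455.

455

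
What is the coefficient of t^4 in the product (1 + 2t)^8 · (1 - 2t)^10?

Coefficient of t^4 = Σ_{j} C(8,j)·2^j·C(10,4-j)·(-2)^(4-j) for j from 0 to 4.
= 3360 + (-15360) + 20160 + (-8960) + 1120 = 320.

320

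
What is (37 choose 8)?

38608020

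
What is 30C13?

119759850

C(30,13) = (30·29·28·27·26·25·24·23·22·21·20·19·18) / 13! = 745747076954880000 / 6227020800 = 119759850.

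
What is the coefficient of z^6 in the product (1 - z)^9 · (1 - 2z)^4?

Coefficient of z^6 = Σ_{j} C(9,j)·(-1)^j·C(4,6-j)·(-2)^(6-j) for j from 2 to 6.
= 576 + 2688 + 3024 + 1008 + 84 = 7380.

7380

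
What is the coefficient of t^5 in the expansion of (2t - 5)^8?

-224000

The general term is C(8,j)·(2t)^j·(-5)^(8-j); the t^5 term has j = 5.
C(8,5) = 56.
Coefficient = C(8,5) · 2^5 · (-5)^3 = 56 · 32 · (-125) = -224000.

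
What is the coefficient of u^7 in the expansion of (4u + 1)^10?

1966080

The general term is C(10,j)·(4u)^j·(1)^(10-j); the u^7 term has j = 7.
C(10,7) = 120.
Coefficient = C(10,7) · 4^7 = 120 · 16384 = 1966080.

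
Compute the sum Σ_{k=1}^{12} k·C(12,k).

Differentiating (1+x)^12 and setting x=1: Σ k·C(12,k) = 12·2^11 = 24576.

24576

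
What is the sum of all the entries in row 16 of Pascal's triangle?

65536

The entries of row 16 sum to 2^16 = 65536.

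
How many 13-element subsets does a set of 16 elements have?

560

C(16,13) = C(16,3) by symmetry.
C(16,3) = (16·15·14) / 3! = 3360 / 6 = 560.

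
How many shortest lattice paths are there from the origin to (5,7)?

Each path is a sequence of 12 steps with 5 rights: C(12,5) = 792.

792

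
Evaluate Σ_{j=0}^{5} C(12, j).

1586

1 + 12 + 66 + 220 + 495 + 792 = 1586.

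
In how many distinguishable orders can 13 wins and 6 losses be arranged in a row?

27132

Choose positions for the wins: C(19,13) = 27132.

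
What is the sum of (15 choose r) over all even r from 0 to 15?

16384

Half of (1+1)^15 + (1−1)^15 gives the even-index sum: 2^14 = 16384.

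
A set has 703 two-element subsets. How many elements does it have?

38

n(n−1)/2 = 703 ⇒ n(n−1) = 1406. Since 38·37 = 1406, n = 38.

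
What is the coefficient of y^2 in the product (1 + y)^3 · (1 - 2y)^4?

3

Coefficient of y^2 = Σ_{j} C(3,j)·1^j·C(4,2-j)·(-2)^(2-j) for j from 0 to 2.
= 24 + (-24) + 3 = 3.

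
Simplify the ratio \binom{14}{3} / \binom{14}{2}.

4

C(n,k+1)/C(n,k) = (n−k)/(k+1) = (14−2)/(2+1) = 12/3 = 4.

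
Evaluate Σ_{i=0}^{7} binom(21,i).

1 + 21 + 210 + 1330 + 5985 + 20349 + 54264 + 116280 = 198440.

198440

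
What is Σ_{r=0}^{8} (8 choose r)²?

12870

Σ C(8,r)² is the coefficient of x^8 in (1+x)^8(1+x)^8 = (1+x)^16, i.e. C(16,8) = 12870.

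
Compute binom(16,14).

C(16,14) = C(16,2) by symmetry.
C(16,2) = (16·15) / 2! = 240 / 2 = 120.

120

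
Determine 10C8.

45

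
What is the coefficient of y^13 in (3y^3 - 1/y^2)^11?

General term: C(11,j)·(3y^3)^j·(-1/y^2)^(11-j), with y-exponent 3j − 2(11−j) = 5j − 22.
Set 5j − 22 = 13: j = 7.
C(11,7) = 330; 3^7 = 2187; (-1)^4 = 1.
Coefficient = 330 · 2187 · 1 = 721710.

721710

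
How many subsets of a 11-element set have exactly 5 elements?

Choose the 5 positions: C(11,5) = 462.

462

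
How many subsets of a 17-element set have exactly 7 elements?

19448

Choose the 7 positions: C(17,7) = 19448.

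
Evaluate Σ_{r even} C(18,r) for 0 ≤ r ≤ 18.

131072

Half of (1+1)^18 + (1−1)^18 gives the even-index sum: 2^17 = 131072.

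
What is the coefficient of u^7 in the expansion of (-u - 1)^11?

-330

The general term is C(11,j)·(-u)^j·(-1)^(11-j); the u^7 term has j = 7.
C(11,7) = 330.
Coefficient = C(11,7) · (-1)^7 = 330 · (-1) = -330.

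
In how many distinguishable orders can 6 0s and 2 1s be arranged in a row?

Choose positions for the 0s: C(8,6) = 28.

28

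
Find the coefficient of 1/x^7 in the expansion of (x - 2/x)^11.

General term: C(11,j)·(x)^j·(-2/x)^(11-j), with x-exponent 1j − 1(11−j) = 2j − 11.
Set 2j − 11 = -7: j = 2.
C(11,2) = 55; 1^2 = 1; (-2)^9 = -512.
Coefficient = 55 · 1 · (-512) = -28160.

-28160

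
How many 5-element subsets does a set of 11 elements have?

C(11,5) = (11·10·9·8·7) / 5! = 55440 / 120 = 462.

462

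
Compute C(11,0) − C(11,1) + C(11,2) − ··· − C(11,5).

The partial alternating sum Σ_{k=0}^{5} (−1)^k C(11,k) = (−1)^5 C(10,5) = -252.

-252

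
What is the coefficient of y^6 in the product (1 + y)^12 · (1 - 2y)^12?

Coefficient of y^6 = Σ_{j} C(12,j)·1^j·C(12,6-j)·(-2)^(6-j) for j from 0 to 6.
= 59136 + (-304128) + 522720 + (-387200) + 130680 + (-19008) + 924 = 3124.

3124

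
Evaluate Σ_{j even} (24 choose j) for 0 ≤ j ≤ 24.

8388608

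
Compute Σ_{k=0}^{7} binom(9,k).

502

1 + 9 + 36 + 84 + 126 + 126 + 84 + 36 = 502.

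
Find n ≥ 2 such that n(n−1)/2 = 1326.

52

n(n−1)/2 = 1326 ⇒ n(n−1) = 2652. Since 52·51 = 2652, n = 52.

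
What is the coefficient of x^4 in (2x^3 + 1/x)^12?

General term: C(12,j)·(2x^3)^j·(1/x)^(12-j), with x-exponent 3j − 1(12−j) = 4j − 12.
Set 4j − 12 = 4: j = 4.
C(12,4) = 495; 2^4 = 16; 1^8 = 1.
Coefficient = 495 · 16 · 1 = 7920.

7920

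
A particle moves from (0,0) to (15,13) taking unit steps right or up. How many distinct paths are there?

37442160

Each path is a sequence of 28 steps with 15 rights: C(28,15) = 37442160.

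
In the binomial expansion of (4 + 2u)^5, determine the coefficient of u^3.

The general term is C(5,j)·(4)^j·(2u)^(5-j); the u^3 term has j = 2.
C(5,2) = 10.
Coefficient = C(5,2) · 4^2 · 2^3 = 10 · 16 · 8 = 1280.

1280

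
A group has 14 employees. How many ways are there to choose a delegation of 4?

1001

This is C(14,4) = 1001.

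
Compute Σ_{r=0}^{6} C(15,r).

9949

1 + 15 + 105 + 455 + 1365 + 3003 + 5005 = 9949.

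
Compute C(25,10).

3268760

C(25,10) = (25·24·23·22·21·20·19·18·17·16) / 10! = 11861676288000 / 3628800 = 3268760.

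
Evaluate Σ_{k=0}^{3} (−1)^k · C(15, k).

-364

The partial alternating sum Σ_{k=0}^{3} (−1)^k C(15,k) = (−1)^3 C(14,3) = -364.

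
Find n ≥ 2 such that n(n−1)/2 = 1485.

n(n−1)/2 = 1485 ⇒ n(n−1) = 2970. Since 55·54 = 2970, n = 55.

55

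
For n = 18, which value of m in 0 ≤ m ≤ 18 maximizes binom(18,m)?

C(18,m) is maximized at m = 18/2 = 9.

9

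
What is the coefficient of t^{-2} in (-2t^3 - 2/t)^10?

46080

General term: C(10,j)·(-2t^3)^j·(-2/t)^(10-j), with t-exponent 3j − 1(10−j) = 4j − 10.
Set 4j − 10 = -2: j = 2.
C(10,2) = 45; (-2)^2 = 4; (-2)^8 = 256.
Coefficient = 45 · 4 · 256 = 46080.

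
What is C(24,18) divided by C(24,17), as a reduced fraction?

C(n,k+1)/C(n,k) = (n−k)/(k+1) = (24−17)/(17+1) = 7/18.

7/18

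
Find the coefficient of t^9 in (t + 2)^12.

1760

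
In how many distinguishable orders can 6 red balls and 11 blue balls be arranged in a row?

12376

Choose positions for the red balls: C(17,6) = 12376.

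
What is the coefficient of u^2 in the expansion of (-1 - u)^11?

-55

The general term is C(11,j)·(-1)^j·(-u)^(11-j); the u^2 term has j = 9.
C(11,9) = 55.
Coefficient = C(11,9) · (-1)^9 = 55 · (-1) = -55.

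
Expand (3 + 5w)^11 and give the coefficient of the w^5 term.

1052493750

The general term is C(11,j)·(3)^j·(5w)^(11-j); the w^5 term has j = 6.
C(11,6) = 462.
Coefficient = C(11,6) · 3^6 · 5^5 = 462 · 729 · 3125 = 1052493750.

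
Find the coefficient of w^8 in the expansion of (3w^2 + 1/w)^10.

General term: C(10,j)·(3w^2)^j·(1/w)^(10-j), with w-exponent 2j − 1(10−j) = 3j − 10.
Set 3j − 10 = 8: j = 6.
C(10,6) = 210; 3^6 = 729; 1^4 = 1.
Coefficient = 210 · 729 · 1 = 153090.

153090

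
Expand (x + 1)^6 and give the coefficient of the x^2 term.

15

The general term is C(6,j)·(x)^j·(1)^(6-j); the x^2 term has j = 2.
C(6,2) = 15.
Coefficient = C(6,2) = 15.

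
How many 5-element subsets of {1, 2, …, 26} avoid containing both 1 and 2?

63756

All 5-subsets: C(26,5) = 65780. Those containing both fixed elements: C(24,3) = 2024.
65780 − 2024 = 63756.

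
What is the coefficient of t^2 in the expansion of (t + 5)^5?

The general term is C(5,j)·(t)^j·(5)^(5-j); the t^2 term has j = 2.
C(5,2) = 10.
Coefficient = C(5,2) · 5^3 = 10 · 125 = 1250.

1250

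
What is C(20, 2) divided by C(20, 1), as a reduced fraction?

19/2

C(n,k+1)/C(n,k) = (n−k)/(k+1) = (20−1)/(1+1) = 19/2.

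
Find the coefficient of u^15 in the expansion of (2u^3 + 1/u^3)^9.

General term: C(9,j)·(2u^3)^j·(1/u^3)^(9-j), with u-exponent 3j − 3(9−j) = 6j − 27.
Set 6j − 27 = 15: j = 7.
C(9,7) = 36; 2^7 = 128; 1^2 = 1.
Coefficient = 36 · 128 · 1 = 4608.

4608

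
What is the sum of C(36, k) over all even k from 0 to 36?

Even-k terms of row 36 sum to 2^35 = 34359738368.

34359738368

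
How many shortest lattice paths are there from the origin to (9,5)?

Each path is a sequence of 14 steps with 9 rights: C(14,9) = 2002.

2002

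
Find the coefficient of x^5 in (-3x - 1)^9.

The general term is C(9,j)·(-3x)^j·(-1)^(9-j); the x^5 term has j = 5.
C(9,5) = 126.
Coefficient = C(9,5) · (-3)^5 = 126 · (-243) = -30618.

-30618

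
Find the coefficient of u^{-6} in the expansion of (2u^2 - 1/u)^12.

264

General term: C(12,j)·(2u^2)^j·(-1/u)^(12-j), with u-exponent 2j − 1(12−j) = 3j − 12.
Set 3j − 12 = -6: j = 2.
C(12,2) = 66; 2^2 = 4; (-1)^10 = 1.
Coefficient = 66 · 4 · 1 = 264.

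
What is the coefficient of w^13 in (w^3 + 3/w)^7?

General term: C(7,j)·(w^3)^j·(3/w)^(7-j), with w-exponent 3j − 1(7−j) = 4j − 7.
Set 4j − 7 = 13: j = 5.
C(7,5) = 21; 1^5 = 1; 3^2 = 9.
Coefficient = 21 · 1 · 9 = 189.

189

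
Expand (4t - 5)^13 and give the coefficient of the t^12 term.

The general term is C(13,j)·(4t)^j·(-5)^(13-j); the t^12 term has j = 12.
C(13,12) = 13.
Coefficient = C(13,12) · 4^12 · (-5)^1 = 13 · 16777216 · (-5) = -1090519040.

-1090519040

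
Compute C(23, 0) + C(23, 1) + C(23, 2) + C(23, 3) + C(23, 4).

10903

1 + 23 + 253 + 1771 + 8855 = 10903.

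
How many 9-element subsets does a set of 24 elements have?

1307504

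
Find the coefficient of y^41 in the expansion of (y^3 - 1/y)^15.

General term: C(15,j)·(y^3)^j·(-1/y)^(15-j), with y-exponent 3j − 1(15−j) = 4j − 15.
Set 4j − 15 = 41: j = 14.
C(15,14) = 15; 1^14 = 1; (-1)^1 = -1.
Coefficient = 15 · 1 · (-1) = -15.

-15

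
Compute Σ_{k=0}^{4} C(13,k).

1 + 13 + 78 + 286 + 715 = 1093.

1093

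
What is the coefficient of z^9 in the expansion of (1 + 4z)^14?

The general term is C(14,j)·(1)^j·(4z)^(14-j); the z^9 term has j = 5.
C(14,5) = 2002.
Coefficient = C(14,5) · 4^9 = 2002 · 262144 = 524812288.

524812288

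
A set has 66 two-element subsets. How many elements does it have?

12

n(n−1)/2 = 66 ⇒ n(n−1) = 132. Since 12·11 = 132, n = 12.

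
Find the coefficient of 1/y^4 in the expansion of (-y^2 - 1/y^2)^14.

3003

General term: C(14,j)·(-y^2)^j·(-1/y^2)^(14-j), with y-exponent 2j − 2(14−j) = 4j − 28.
Set 4j − 28 = -4: j = 6.
C(14,6) = 3003; (-1)^6 = 1; (-1)^8 = 1.
Coefficient = 3003 · 1 · 1 = 3003.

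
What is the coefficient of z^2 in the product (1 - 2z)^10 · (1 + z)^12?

Coefficient of z^2 = Σ_{j} C(10,j)·(-2)^j·C(12,2-j)·1^(2-j) for j from 0 to 2.
= 66 + (-240) + 180 = 6.

6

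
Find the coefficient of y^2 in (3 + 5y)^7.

127575

The general term is C(7,j)·(3)^j·(5y)^(7-j); the y^2 term has j = 5.
C(7,5) = 21.
Coefficient = C(7,5) · 3^5 · 5^2 = 21 · 243 · 25 = 127575.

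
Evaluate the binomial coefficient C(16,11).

C(16,11) = C(16,5) by symmetry.
C(16,5) = (16·15·14·13·12) / 5! = 524160 / 120 = 4368.

4368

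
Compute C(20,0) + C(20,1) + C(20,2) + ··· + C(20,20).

The entries of row 20 sum to 2^20 = 1048576.

1048576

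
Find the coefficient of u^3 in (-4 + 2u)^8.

The general term is C(8,j)·(-4)^j·(2u)^(8-j); the u^3 term has j = 5.
C(8,5) = 56.
Coefficient = C(8,5) · (-4)^5 · 2^3 = 56 · (-1024) · 8 = -458752.

-458752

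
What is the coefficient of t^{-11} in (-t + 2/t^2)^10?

-15360

General term: C(10,j)·(-t)^j·(2/t^2)^(10-j), with t-exponent 1j − 2(10−j) = 3j − 20.
Set 3j − 20 = -11: j = 3.
C(10,3) = 120; (-1)^3 = -1; 2^7 = 128.
Coefficient = 120 · (-1) · 128 = -15360.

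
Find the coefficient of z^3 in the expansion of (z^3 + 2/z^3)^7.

General term: C(7,j)·(z^3)^j·(2/z^3)^(7-j), with z-exponent 3j − 3(7−j) = 6j − 21.
Set 6j − 21 = 3: j = 4.
C(7,4) = 35; 1^4 = 1; 2^3 = 8.
Coefficient = 35 · 1 · 8 = 280.

280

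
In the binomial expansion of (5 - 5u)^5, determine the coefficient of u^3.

-31250

The general term is C(5,j)·(5)^j·(-5u)^(5-j); the u^3 term has j = 2.
C(5,2) = 10.
Coefficient = C(5,2) · 5^2 · (-5)^3 = 10 · 25 · (-125) = -31250.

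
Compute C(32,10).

64512240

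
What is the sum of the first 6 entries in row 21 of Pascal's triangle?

27896

1 + 21 + 210 + 1330 + 5985 + 20349 = 27896.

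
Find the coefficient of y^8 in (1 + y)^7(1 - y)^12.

-210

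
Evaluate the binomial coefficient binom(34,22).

548354040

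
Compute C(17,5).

C(17,5) = (17·16·15·14·13) / 5! = 742560 / 120 = 6188.

6188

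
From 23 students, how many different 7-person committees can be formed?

245157

This is C(23,7) = 245157.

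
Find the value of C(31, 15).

C(31,15) = (31·30·29·28·27·26·25·24·23·22·21·20·19·18·17) / 15! = 393008709555221760000 / 1307674368000 = 300540195.

300540195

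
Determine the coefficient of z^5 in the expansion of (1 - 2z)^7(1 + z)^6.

Coefficient of z^5 = Σ_{j} C(7,j)·(-2)^j·C(6,5-j)·1^(5-j) for j from 0 to 5.
= 6 + (-210) + 1680 + (-4200) + 3360 + (-672) = -36.

-36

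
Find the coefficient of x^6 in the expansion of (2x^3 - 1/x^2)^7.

-560

General term: C(7,j)·(2x^3)^j·(-1/x^2)^(7-j), with x-exponent 3j − 2(7−j) = 5j − 14.
Set 5j − 14 = 6: j = 4.
C(7,4) = 35; 2^4 = 16; (-1)^3 = -1.
Coefficient = 35 · 16 · (-1) = -560.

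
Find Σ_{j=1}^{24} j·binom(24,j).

201326592

Since j·C(24,j) = 24·C(23,j−1), the sum is 24·2^23 = 24·8388608 = 201326592.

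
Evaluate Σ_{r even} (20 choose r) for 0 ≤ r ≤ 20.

524288

Half of (1+1)^20 + (1−1)^20 gives the even-index sum: 2^19 = 524288.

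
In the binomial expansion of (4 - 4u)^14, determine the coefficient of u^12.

24427626496

The general term is C(14,j)·(4)^j·(-4u)^(14-j); the u^12 term has j = 2.
C(14,2) = 91.
Coefficient = C(14,2) · 4^2 · (-4)^12 = 91 · 16 · 16777216 = 24427626496.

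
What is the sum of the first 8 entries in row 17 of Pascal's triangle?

41226

1 + 17 + 136 + 680 + 2380 + 6188 + 12376 + 19448 = 41226.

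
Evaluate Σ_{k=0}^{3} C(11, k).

232

1 + 11 + 55 + 165 = 232.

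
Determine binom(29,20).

10015005

C(29,20) = C(29,9) by symmetry.
C(29,9) = (29·28·27·26·25·24·23·22·21) / 9! = 3634245014400 / 362880 = 10015005.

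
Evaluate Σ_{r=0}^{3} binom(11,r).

1 + 11 + 55 + 165 = 232.

232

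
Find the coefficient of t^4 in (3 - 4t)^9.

7838208

The general term is C(9,j)·(3)^j·(-4t)^(9-j); the t^4 term has j = 5.
C(9,5) = 126.
Coefficient = C(9,5) · 3^5 · (-4)^4 = 126 · 243 · 256 = 7838208.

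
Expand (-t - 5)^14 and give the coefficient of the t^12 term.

2275

The general term is C(14,j)·(-t)^j·(-5)^(14-j); the t^12 term has j = 12.
C(14,12) = 91.
Coefficient = C(14,12) · (-5)^2 = 91 · 25 = 2275.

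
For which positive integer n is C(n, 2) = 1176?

n(n−1)/2 = 1176 ⇒ n(n−1) = 2352. Since 49·48 = 2352, n = 49.

49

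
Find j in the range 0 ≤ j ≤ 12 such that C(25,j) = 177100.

6

C(25,j) increases on 0 ≤ j ≤ 12. C(25,5) = 53130 and C(25,6) = 177100, so j = 6.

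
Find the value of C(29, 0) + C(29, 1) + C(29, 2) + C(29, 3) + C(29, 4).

27841

1 + 29 + 406 + 3654 + 23751 = 27841.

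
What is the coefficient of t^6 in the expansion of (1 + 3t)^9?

The general term is C(9,j)·(1)^j·(3t)^(9-j); the t^6 term has j = 3.
C(9,3) = 84.
Coefficient = C(9,3) · 3^6 = 84 · 729 = 61236.

61236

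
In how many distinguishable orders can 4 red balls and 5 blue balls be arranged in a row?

Choose positions for the red balls: C(9,4) = 126.

126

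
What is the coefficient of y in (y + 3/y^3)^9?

324

General term: C(9,j)·(y)^j·(3/y^3)^(9-j), with y-exponent 1j − 3(9−j) = 4j − 27.
Set 4j − 27 = 1: j = 7.
C(9,7) = 36; 1^7 = 1; 3^2 = 9.
Coefficient = 36 · 1 · 9 = 324.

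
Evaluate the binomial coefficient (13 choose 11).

C(13,11) = C(13,2) by symmetry.
C(13,2) = (13·12) / 2! = 156 / 2 = 78.

78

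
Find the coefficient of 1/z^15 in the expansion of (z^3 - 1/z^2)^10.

-10

General term: C(10,j)·(z^3)^j·(-1/z^2)^(10-j), with z-exponent 3j − 2(10−j) = 5j − 20.
Set 5j − 20 = -15: j = 1.
C(10,1) = 10; 1^1 = 1; (-1)^9 = -1.
Coefficient = 10 · 1 · (-1) = -10.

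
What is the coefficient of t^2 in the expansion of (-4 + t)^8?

The general term is C(8,j)·(-4)^j·(t)^(8-j); the t^2 term has j = 6.
C(8,6) = 28.
Coefficient = C(8,6) · (-4)^6 = 28 · 4096 = 114688.

114688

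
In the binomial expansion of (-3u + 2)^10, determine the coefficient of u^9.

The general term is C(10,j)·(-3u)^j·(2)^(10-j); the u^9 term has j = 9.
C(10,9) = 10.
Coefficient = C(10,9) · (-3)^9 · 2^1 = 10 · (-19683) · 2 = -393660.

-393660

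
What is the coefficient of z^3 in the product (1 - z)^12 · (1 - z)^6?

(1 - z)^12(1 - z)^6 = (1 - z)^18, so the coefficient of z^3 is C(18,3)·(-1)^3 = 816·-1 = -816.

-816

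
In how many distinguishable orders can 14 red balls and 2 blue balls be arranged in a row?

120

Choose positions for the red balls: C(16,14) = 120.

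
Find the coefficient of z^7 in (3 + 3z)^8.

The general term is C(8,j)·(3)^j·(3z)^(8-j); the z^7 term has j = 1.
C(8,1) = 8.
Coefficient = C(8,1) · 3^1 · 3^7 = 8 · 3 · 2187 = 52488.

52488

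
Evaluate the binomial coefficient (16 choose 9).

11440

C(16,9) = C(16,7) by symmetry.
C(16,7) = (16·15·14·13·12·11·10) / 7! = 57657600 / 5040 = 11440.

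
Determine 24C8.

735471

C(24,8) = (24·23·22·21·20·19·18·17) / 8! = 29654190720 / 40320 = 735471.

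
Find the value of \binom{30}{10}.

30045015

C(30,10) = (30·29·28·27·26·25·24·23·22·21) / 10! = 109027350432000 / 3628800 = 30045015.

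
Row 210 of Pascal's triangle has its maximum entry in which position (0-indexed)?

105

C(210,i) is maximized at i = 210/2 = 105.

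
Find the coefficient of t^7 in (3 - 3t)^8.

-52488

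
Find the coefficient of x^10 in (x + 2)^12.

264

The general term is C(12,j)·(x)^j·(2)^(12-j); the x^10 term has j = 10.
C(12,10) = 66.
Coefficient = C(12,10) · 2^2 = 66 · 4 = 264.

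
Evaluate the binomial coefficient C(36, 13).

C(36,13) = (36·35·34·33·32·31·30·29·28·27·26·25·24) / 13! = 14389334903623680000 / 6227020800 = 2310789600.

2310789600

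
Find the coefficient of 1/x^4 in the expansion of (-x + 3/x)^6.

General term: C(6,j)·(-x)^j·(3/x)^(6-j), with x-exponent 1j − 1(6−j) = 2j − 6.
Set 2j − 6 = -4: j = 1.
C(6,1) = 6; (-1)^1 = -1; 3^5 = 243.
Coefficient = 6 · (-1) · 243 = -1458.

-1458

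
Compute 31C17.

265182525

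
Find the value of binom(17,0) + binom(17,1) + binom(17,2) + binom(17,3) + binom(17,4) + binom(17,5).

9402

1 + 17 + 136 + 680 + 2380 + 6188 = 9402.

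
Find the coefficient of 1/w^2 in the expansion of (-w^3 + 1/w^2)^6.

General term: C(6,j)·(-w^3)^j·(1/w^2)^(6-j), with w-exponent 3j − 2(6−j) = 5j − 12.
Set 5j − 12 = -2: j = 2.
C(6,2) = 15; (-1)^2 = 1; 1^4 = 1.
Coefficient = 15 · 1 · 1 = 15.

15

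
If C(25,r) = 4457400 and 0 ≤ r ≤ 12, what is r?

11

C(25,r) increases on 0 ≤ r ≤ 12. C(25,10) = 3268760 and C(25,11) = 4457400, so r = 11.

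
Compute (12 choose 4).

C(12,4) = (12·11·10·9) / 4! = 11880 / 24 = 495.

495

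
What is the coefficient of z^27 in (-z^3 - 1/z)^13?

-286

General term: C(13,j)·(-z^3)^j·(-1/z)^(13-j), with z-exponent 3j − 1(13−j) = 4j − 13.
Set 4j − 13 = 27: j = 10.
C(13,10) = 286; (-1)^10 = 1; (-1)^3 = -1.
Coefficient = 286 · 1 · (-1) = -286.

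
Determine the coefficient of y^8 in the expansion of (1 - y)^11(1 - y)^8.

(1 - y)^11(1 - y)^8 = (1 - y)^19, so the coefficient of y^8 is C(19,8)·(-1)^8 = 75582·1 = 75582.

75582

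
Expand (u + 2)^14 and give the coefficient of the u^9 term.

64064

The general term is C(14,j)·(u)^j·(2)^(14-j); the u^9 term has j = 9.
C(14,9) = 2002.
Coefficient = C(14,9) · 2^5 = 2002 · 32 = 64064.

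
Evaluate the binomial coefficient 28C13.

37442160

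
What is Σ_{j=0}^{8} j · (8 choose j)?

1024

Since j·C(8,j) = 8·C(7,j−1), the sum is 8·2^7 = 8·128 = 1024.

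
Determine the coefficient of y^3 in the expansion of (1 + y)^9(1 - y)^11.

Coefficient of y^3 = Σ_{j} C(9,j)·1^j·C(11,3-j)·(-1)^(3-j) for j from 0 to 3.
= (-165) + 495 + (-396) + 84 = 18.

18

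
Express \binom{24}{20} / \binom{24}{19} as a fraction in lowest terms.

C(n,k+1)/C(n,k) = (n−k)/(k+1) = (24−19)/(19+1) = 5/20 = 1/4.

1/4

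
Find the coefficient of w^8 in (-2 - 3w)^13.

The general term is C(13,j)·(-2)^j·(-3w)^(13-j); the w^8 term has j = 5.
C(13,5) = 1287.
Coefficient = C(13,5) · (-2)^5 · (-3)^8 = 1287 · (-32) · 6561 = -270208224.

-270208224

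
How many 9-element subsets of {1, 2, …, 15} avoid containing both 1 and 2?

All 9-subsets: C(15,9) = 5005. Those containing both fixed elements: C(13,7) = 1716.
5005 − 1716 = 3289.

3289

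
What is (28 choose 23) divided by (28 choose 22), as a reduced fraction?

6/23

C(n,k+1)/C(n,k) = (n−k)/(k+1) = (28−22)/(22+1) = 6/23.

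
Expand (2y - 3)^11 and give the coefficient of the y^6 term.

The general term is C(11,j)·(2y)^j·(-3)^(11-j); the y^6 term has j = 6.
C(11,6) = 462.
Coefficient = C(11,6) · 2^6 · (-3)^5 = 462 · 64 · (-243) = -7185024.

-7185024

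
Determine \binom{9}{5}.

C(9,5) = C(9,4) by symmetry.
C(9,4) = (9·8·7·6) / 4! = 3024 / 24 = 126.

126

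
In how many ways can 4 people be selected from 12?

495

This is C(12,4) = 495.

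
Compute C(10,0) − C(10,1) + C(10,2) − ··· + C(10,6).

The partial alternating sum Σ_{k=0}^{6} (−1)^k C(10,k) = (−1)^6 C(9,6) = 84.

84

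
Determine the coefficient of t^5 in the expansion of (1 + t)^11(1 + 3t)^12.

Coefficient of t^5 = Σ_{j} C(11,j)·1^j·C(12,5-j)·3^(5-j) for j from 0 to 5.
= 192456 + 441045 + 326700 + 98010 + 11880 + 462 = 1070553.

1070553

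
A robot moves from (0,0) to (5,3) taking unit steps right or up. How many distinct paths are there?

56

Each path is a sequence of 8 steps with 5 rights: C(8,5) = 56.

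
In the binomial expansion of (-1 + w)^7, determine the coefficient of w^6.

The general term is C(7,j)·(-1)^j·(w)^(7-j); the w^6 term has j = 1.
C(7,1) = 7.
Coefficient = C(7,1) · (-1)^1 = 7 · (-1) = -7.

-7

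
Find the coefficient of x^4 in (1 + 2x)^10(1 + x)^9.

Coefficient of x^4 = Σ_{j} C(10,j)·2^j·C(9,4-j)·1^(4-j) for j from 0 to 4.
= 126 + 1680 + 6480 + 8640 + 3360 = 20286.

20286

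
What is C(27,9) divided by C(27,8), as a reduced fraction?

19/9

C(n,k+1)/C(n,k) = (n−k)/(k+1) = (27−8)/(8+1) = 19/9.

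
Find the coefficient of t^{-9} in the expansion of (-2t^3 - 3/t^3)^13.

-270208224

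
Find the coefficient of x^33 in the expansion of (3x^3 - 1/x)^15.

General term: C(15,j)·(3x^3)^j·(-1/x)^(15-j), with x-exponent 3j − 1(15−j) = 4j − 15.
Set 4j − 15 = 33: j = 12.
C(15,12) = 455; 3^12 = 531441; (-1)^3 = -1.
Coefficient = 455 · 531441 · (-1) = -241805655.

-241805655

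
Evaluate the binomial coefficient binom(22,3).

1540

C(22,3) = (22·21·20) / 3! = 9240 / 6 = 1540.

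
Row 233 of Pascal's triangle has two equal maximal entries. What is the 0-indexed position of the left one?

116

For odd n = 233, C(233,r) peaks at r = (n−1)/2 and (n+1)/2; the smaller is 116.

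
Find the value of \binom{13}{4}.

715

C(13,4) = (13·12·11·10) / 4! = 17160 / 24 = 715.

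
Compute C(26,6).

230230

C(26,6) = (26·25·24·23·22·21) / 6! = 165765600 / 720 = 230230.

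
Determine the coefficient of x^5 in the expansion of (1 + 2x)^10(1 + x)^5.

Coefficient of x^5 = Σ_{j} C(10,j)·2^j·C(5,5-j)·1^(5-j) for j from 0 to 5.
= 1 + 100 + 1800 + 9600 + 16800 + 8064 = 36365.

36365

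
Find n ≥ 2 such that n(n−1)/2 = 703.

n(n−1)/2 = 703 ⇒ n(n−1) = 1406. Since 38·37 = 1406, n = 38.

38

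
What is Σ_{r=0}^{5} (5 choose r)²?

By Vandermonde's identity, Σ C(5,r)² = C(10,5) = 252.

252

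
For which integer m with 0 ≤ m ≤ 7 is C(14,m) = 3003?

C(14,m) increases on 0 ≤ m ≤ 7. C(14,5) = 2002 and C(14,6) = 3003, so m = 6.

6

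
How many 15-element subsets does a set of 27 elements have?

17383860

C(27,15) = C(27,12) by symmetry.
C(27,12) = (27·26·25·24·23·22·21·20·19·18·17·16) / 12! = 8326896754176000 / 479001600 = 17383860.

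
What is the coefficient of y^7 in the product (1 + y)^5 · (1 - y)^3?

Coefficient of y^7 = Σ_{j} C(5,j)·1^j·C(3,7-j)·(-1)^(7-j) for j from 4 to 5.
= (-5) + 3 = -2.

-2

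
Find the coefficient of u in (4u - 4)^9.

2359296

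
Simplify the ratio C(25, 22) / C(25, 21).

2/11

C(n,k+1)/C(n,k) = (n−k)/(k+1) = (25−21)/(21+1) = 4/22 = 2/11.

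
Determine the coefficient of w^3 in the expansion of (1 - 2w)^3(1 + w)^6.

-6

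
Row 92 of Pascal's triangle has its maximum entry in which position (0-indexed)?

C(92,k) is maximized at k = 92/2 = 46.

46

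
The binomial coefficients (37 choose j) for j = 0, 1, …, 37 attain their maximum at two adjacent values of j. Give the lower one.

For odd n = 37, C(37,j) peaks at j = (n−1)/2 and (n+1)/2; the lower is 18.

18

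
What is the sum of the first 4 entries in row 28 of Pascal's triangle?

1 + 28 + 378 + 3276 = 3683.

3683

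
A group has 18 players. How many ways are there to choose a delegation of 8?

43758

This is C(18,8) = 43758.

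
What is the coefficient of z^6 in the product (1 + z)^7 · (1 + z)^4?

462

(1 + z)^7(1 + z)^4 = (1 + z)^11, so the coefficient of z^6 is C(11,6)·1^6 = 462·1 = 462.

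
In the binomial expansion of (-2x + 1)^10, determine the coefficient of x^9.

-5120

The general term is C(10,j)·(-2x)^j·(1)^(10-j); the x^9 term has j = 9.
C(10,9) = 10.
Coefficient = C(10,9) · (-2)^9 = 10 · (-512) = -5120.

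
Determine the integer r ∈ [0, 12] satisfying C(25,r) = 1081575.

C(25,r) increases on 0 ≤ r ≤ 12. C(25,7) = 480700 and C(25,8) = 1081575, so r = 8.

8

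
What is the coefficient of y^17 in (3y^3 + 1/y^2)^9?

78732

General term: C(9,j)·(3y^3)^j·(1/y^2)^(9-j), with y-exponent 3j − 2(9−j) = 5j − 18.
Set 5j − 18 = 17: j = 7.
C(9,7) = 36; 3^7 = 2187; 1^2 = 1.
Coefficient = 36 · 2187 · 1 = 78732.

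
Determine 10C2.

45

C(10,2) = (10·9) / 2! = 90 / 2 = 45.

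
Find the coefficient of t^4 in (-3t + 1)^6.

1215

The general term is C(6,j)·(-3t)^j·(1)^(6-j); the t^4 term has j = 4.
C(6,4) = 15.
Coefficient = C(6,4) · (-3)^4 = 15 · 81 = 1215.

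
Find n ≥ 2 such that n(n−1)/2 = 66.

12

n(n−1)/2 = 66 ⇒ n(n−1) = 132. Since 12·11 = 132, n = 12.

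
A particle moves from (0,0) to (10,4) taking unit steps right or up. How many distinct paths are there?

1001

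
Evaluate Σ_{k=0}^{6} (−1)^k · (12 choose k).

462

The partial alternating sum Σ_{k=0}^{6} (−1)^k C(12,k) = (−1)^6 C(11,6) = 462.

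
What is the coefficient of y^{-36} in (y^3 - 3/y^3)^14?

General term: C(14,j)·(y^3)^j·(-3/y^3)^(14-j), with y-exponent 3j − 3(14−j) = 6j − 42.
Set 6j − 42 = -36: j = 1.
C(14,1) = 14; 1^1 = 1; (-3)^13 = -1594323.
Coefficient = 14 · 1 · (-1594323) = -22320522.

-22320522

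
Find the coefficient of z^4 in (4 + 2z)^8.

The general term is C(8,j)·(4)^j·(2z)^(8-j); the z^4 term has j = 4.
C(8,4) = 70.
Coefficient = C(8,4) · 4^4 · 2^4 = 70 · 256 · 16 = 286720.

286720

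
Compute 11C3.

C(11,3) = (11·10·9) / 3! = 990 / 6 = 165.

165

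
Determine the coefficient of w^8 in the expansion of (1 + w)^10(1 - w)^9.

126

Coefficient of w^8 = Σ_{j} C(10,j)·1^j·C(9,8-j)·(-1)^(8-j) for j from 0 to 8.
= 9 + (-360) + 3780 + (-15120) + 26460 + (-21168) + 7560 + (-1080) + 45 = 126.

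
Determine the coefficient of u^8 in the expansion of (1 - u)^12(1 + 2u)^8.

2895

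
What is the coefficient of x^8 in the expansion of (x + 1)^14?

The general term is C(14,j)·(x)^j·(1)^(14-j); the x^8 term has j = 8.
C(14,8) = 3003.
Coefficient = C(14,8) = 3003.

3003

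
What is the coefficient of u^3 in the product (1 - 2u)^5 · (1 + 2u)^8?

-112

Coefficient of u^3 = Σ_{j} C(5,j)·(-2)^j·C(8,3-j)·2^(3-j) for j from 0 to 3.
= 448 + (-1120) + 640 + (-80) = -112.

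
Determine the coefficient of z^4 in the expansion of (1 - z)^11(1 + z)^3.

-11

Coefficient of z^4 = Σ_{j} C(11,j)·(-1)^j·C(3,4-j)·1^(4-j) for j from 1 to 4.
= (-11) + 165 + (-495) + 330 = -11.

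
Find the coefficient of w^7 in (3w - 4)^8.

-69984

The general term is C(8,j)·(3w)^j·(-4)^(8-j); the w^7 term has j = 7.
C(8,7) = 8.
Coefficient = C(8,7) · 3^7 · (-4)^1 = 8 · 2187 · (-4) = -69984.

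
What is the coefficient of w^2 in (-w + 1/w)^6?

General term: C(6,j)·(-w)^j·(1/w)^(6-j), with w-exponent 1j − 1(6−j) = 2j − 6.
Set 2j − 6 = 2: j = 4.
C(6,4) = 15; (-1)^4 = 1; 1^2 = 1.
Coefficient = 15 · 1 · 1 = 15.

15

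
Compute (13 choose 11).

78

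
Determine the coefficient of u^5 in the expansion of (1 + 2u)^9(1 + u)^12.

Coefficient of u^5 = Σ_{j} C(9,j)·2^j·C(12,5-j)·1^(5-j) for j from 0 to 5.
= 792 + 8910 + 31680 + 44352 + 24192 + 4032 = 113958.

113958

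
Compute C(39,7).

C(39,7) = (39·38·37·36·35·34·33) / 7! = 77519922480 / 5040 = 15380937.

15380937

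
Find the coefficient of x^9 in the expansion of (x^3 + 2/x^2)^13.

General term: C(13,j)·(x^3)^j·(2/x^2)^(13-j), with x-exponent 3j − 2(13−j) = 5j − 26.
Set 5j − 26 = 9: j = 7.
C(13,7) = 1716; 1^7 = 1; 2^6 = 64.
Coefficient = 1716 · 1 · 64 = 109824.

109824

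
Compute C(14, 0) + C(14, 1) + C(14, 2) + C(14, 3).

470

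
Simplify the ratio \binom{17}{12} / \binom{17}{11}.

1/2

C(n,k+1)/C(n,k) = (n−k)/(k+1) = (17−11)/(11+1) = 6/12 = 1/2.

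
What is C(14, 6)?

3003

C(14,6) = (14·13·12·11·10·9) / 6! = 2162160 / 720 = 3003.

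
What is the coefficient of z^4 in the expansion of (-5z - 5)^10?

2050781250

The general term is C(10,j)·(-5z)^j·(-5)^(10-j); the z^4 term has j = 4.
C(10,4) = 210.
Coefficient = C(10,4) · (-5)^4 · (-5)^6 = 210 · 625 · 15625 = 2050781250.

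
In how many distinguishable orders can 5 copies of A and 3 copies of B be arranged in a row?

Choose positions for the A's: C(8,5) = 56.

56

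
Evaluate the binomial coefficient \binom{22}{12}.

C(22,12) = C(22,10) by symmetry.
C(22,10) = (22·21·20·19·18·17·16·15·14·13) / 10! = 2346549004800 / 3628800 = 646646.

646646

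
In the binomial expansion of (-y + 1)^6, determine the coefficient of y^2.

The general term is C(6,j)·(-y)^j·(1)^(6-j); the y^2 term has j = 2.
C(6,2) = 15.
Coefficient = C(6,2) = 15.

15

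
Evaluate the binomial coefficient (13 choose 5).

C(13,5) = (13·12·11·10·9) / 5! = 154440 / 120 = 1287.

1287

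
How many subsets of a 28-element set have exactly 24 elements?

Choose the 24 positions: C(28,24) = 20475.

20475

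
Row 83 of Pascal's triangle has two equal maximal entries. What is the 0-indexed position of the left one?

41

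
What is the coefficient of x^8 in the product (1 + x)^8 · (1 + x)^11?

Coefficient of x^8 = Σ_{j} C(8,j)·C(11,8-j) for j from 0 to 8.
= 165 + 2640 + 12936 + 25872 + 23100 + 9240 + 1540 + 88 + 1 = 75582.

75582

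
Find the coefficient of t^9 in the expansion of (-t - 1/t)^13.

General term: C(13,j)·(-t)^j·(-1/t)^(13-j), with t-exponent 1j − 1(13−j) = 2j − 13.
Set 2j − 13 = 9: j = 11.
C(13,11) = 78; (-1)^11 = -1; (-1)^2 = 1.
Coefficient = 78 · (-1) · 1 = -78.

-78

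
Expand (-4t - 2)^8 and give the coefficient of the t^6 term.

The general term is C(8,j)·(-4t)^j·(-2)^(8-j); the t^6 term has j = 6.
C(8,6) = 28.
Coefficient = C(8,6) · (-4)^6 · (-2)^2 = 28 · 4096 · 4 = 458752.

458752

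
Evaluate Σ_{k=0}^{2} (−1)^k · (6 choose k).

10

The partial alternating sum Σ_{k=0}^{2} (−1)^k C(6,k) = (−1)^2 C(5,2) = 10.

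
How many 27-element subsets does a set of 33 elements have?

1107568

C(33,27) = C(33,6) by symmetry.
C(33,6) = (33·32·31·30·29·28) / 6! = 797448960 / 720 = 1107568.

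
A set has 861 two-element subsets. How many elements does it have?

n(n−1)/2 = 861 ⇒ n(n−1) = 1722. Since 42·41 = 1722, n = 42.

42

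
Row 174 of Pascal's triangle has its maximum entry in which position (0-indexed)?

C(174,k) is maximized at k = 174/2 = 87.

87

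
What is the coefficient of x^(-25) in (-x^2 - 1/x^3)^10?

10

General term: C(10,j)·(-x^2)^j·(-1/x^3)^(10-j), with x-exponent 2j − 3(10−j) = 5j − 30.
Set 5j − 30 = -25: j = 1.
C(10,1) = 10; (-1)^1 = -1; (-1)^9 = -1.
Coefficient = 10 · (-1) · (-1) = 10.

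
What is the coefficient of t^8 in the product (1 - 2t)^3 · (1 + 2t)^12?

Coefficient of t^8 = Σ_{j} C(3,j)·(-2)^j·C(12,8-j)·2^(8-j) for j from 0 to 3.
= 126720 + (-608256) + 709632 + (-202752) = 25344.

25344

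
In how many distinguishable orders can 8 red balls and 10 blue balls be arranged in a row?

Choose positions for the red balls: C(18,8) = 43758.

43758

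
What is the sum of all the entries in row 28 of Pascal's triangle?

The entries of row 28 sum to 2^28 = 268435456.

268435456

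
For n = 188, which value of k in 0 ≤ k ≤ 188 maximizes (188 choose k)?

C(188,k) is maximized at k = 188/2 = 94.

94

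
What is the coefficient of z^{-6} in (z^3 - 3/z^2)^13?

-14073345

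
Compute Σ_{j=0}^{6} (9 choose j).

1 + 9 + 36 + 84 + 126 + 126 + 84 = 466.

466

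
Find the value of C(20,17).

1140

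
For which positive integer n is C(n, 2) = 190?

20

n(n−1)/2 = 190 ⇒ n(n−1) = 380. Since 20·19 = 380, n = 20.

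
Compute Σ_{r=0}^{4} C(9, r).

1 + 9 + 36 + 84 + 126 = 256.

256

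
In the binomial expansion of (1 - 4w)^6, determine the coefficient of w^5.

-6144

The general term is C(6,j)·(1)^j·(-4w)^(6-j); the w^5 term has j = 1.
C(6,1) = 6.
Coefficient = C(6,1) · (-4)^5 = 6 · (-1024) = -6144.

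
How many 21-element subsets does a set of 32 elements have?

129024480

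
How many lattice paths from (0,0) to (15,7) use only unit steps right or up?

170544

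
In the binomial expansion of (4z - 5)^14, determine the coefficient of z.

-68359375000

The general term is C(14,j)·(4z)^j·(-5)^(14-j); the z^1 term has j = 1.
C(14,1) = 14.
Coefficient = C(14,1) · 4^1 · (-5)^13 = 14 · 4 · (-1220703125) = -68359375000.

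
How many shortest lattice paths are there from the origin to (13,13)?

Each path is a sequence of 26 steps with 13 rights: C(26,13) = 10400600.

10400600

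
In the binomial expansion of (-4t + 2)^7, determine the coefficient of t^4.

71680

The general term is C(7,j)·(-4t)^j·(2)^(7-j); the t^4 term has j = 4.
C(7,4) = 35.
Coefficient = C(7,4) · (-4)^4 · 2^3 = 35 · 256 · 8 = 71680.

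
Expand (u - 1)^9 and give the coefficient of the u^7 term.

36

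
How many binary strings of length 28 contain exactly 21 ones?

Choose the 21 positions: C(28,21) = 1184040.

1184040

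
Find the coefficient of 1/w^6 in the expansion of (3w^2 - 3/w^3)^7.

General term: C(7,j)·(3w^2)^j·(-3/w^3)^(7-j), with w-exponent 2j − 3(7−j) = 5j − 21.
Set 5j − 21 = -6: j = 3.
C(7,3) = 35; 3^3 = 27; (-3)^4 = 81.
Coefficient = 35 · 27 · 81 = 76545.

76545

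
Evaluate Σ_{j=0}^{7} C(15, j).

16384

1 + 15 + 105 + 455 + 1365 + 3003 + 5005 + 6435 = 16384.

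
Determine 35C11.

417225900

C(35,11) = (35·34·33·32·31·30·29·28·27·26·25) / 11! = 16654322805120000 / 39916800 = 417225900.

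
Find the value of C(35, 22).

C(35,22) = C(35,13) by symmetry.
C(35,13) = (35·34·33·32·31·30·29·28·27·26·25·24·23) / 13! = 9193186188426240000 / 6227020800 = 1476337800.

1476337800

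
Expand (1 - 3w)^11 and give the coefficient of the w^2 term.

The general term is C(11,j)·(1)^j·(-3w)^(11-j); the w^2 term has j = 9.
C(11,9) = 55.
Coefficient = C(11,9) · (-3)^2 = 55 · 9 = 495.

495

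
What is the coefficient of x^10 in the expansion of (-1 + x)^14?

The general term is C(14,j)·(-1)^j·(x)^(14-j); the x^10 term has j = 4.
C(14,4) = 1001.
Coefficient = C(14,4) = 1001.

1001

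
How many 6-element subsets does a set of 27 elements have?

296010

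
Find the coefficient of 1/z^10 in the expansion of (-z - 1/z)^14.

General term: C(14,j)·(-z)^j·(-1/z)^(14-j), with z-exponent 1j − 1(14−j) = 2j − 14.
Set 2j − 14 = -10: j = 2.
C(14,2) = 91; (-1)^2 = 1; (-1)^12 = 1.
Coefficient = 91 · 1 · 1 = 91.

91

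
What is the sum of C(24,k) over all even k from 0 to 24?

Half of (1+1)^24 + (1−1)^24 gives the even-index sum: 2^23 = 8388608.

8388608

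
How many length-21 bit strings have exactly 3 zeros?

1330

Choose the 3 positions: C(21,3) = 1330.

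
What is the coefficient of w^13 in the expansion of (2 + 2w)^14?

229376

The general term is C(14,j)·(2)^j·(2w)^(14-j); the w^13 term has j = 1.
C(14,1) = 14.
Coefficient = C(14,1) · 2^1 · 2^13 = 14 · 2 · 8192 = 229376.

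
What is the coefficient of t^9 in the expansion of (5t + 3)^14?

950167968750

The general term is C(14,j)·(5t)^j·(3)^(14-j); the t^9 term has j = 9.
C(14,9) = 2002.
Coefficient = C(14,9) · 5^9 · 3^5 = 2002 · 1953125 · 243 = 950167968750.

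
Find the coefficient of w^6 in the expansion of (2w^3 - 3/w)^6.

General term: C(6,j)·(2w^3)^j·(-3/w)^(6-j), with w-exponent 3j − 1(6−j) = 4j − 6.
Set 4j − 6 = 6: j = 3.
C(6,3) = 20; 2^3 = 8; (-3)^3 = -27.
Coefficient = 20 · 8 · (-27) = -4320.

-4320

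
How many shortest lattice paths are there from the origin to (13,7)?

Each path is a sequence of 20 steps with 13 rights: C(20,13) = 77520.

77520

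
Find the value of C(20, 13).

77520

C(20,13) = C(20,7) by symmetry.
C(20,7) = (20·19·18·17·16·15·14) / 7! = 390700800 / 5040 = 77520.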